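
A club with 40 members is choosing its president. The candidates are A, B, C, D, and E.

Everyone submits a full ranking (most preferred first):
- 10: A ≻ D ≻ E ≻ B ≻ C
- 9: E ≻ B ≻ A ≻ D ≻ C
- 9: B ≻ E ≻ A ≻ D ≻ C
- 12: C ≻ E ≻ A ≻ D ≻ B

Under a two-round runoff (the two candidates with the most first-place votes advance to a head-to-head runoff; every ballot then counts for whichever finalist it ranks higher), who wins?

A

Round 1 first-place votes: A 10, B 9, C 12, D 0, E 9. C and A advance.
Runoff: C is ranked above A on 12 ballots, A above C on 28.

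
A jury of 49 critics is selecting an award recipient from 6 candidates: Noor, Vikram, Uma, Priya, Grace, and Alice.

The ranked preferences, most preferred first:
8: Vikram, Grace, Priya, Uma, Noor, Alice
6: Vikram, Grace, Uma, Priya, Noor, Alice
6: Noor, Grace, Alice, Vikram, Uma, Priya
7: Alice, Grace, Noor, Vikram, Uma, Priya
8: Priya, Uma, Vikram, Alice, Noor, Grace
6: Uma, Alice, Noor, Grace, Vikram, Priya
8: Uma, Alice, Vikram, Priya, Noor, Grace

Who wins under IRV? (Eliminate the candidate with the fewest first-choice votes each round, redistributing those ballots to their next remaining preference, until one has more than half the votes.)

Round 1: Noor 6, Vikram 14, Uma 14, Priya 8, Grace 0, Alice 7. Grace eliminated.
Round 2: Noor 6, Vikram 14, Uma 14, Priya 8, Alice 7. Noor eliminated.
Round 3: Vikram 14, Uma 14, Priya 8, Alice 13. Priya eliminated.
Round 4: Vikram 14, Uma 22, Alice 13. Alice eliminated.
Round 5: Vikram 27, Uma 22. Vikram has a majority (≥25).

Vikram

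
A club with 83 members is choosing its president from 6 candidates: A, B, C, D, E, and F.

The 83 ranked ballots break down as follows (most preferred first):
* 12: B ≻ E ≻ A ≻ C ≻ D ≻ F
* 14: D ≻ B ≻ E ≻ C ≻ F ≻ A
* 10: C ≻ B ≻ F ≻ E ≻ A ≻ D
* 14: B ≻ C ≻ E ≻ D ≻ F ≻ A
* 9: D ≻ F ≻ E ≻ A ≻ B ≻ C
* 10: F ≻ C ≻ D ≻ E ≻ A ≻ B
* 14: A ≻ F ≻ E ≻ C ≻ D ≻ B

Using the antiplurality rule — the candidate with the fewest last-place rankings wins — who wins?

Last-place votes: A 28, B 24, C 9, D 10, E 0, F 12.

E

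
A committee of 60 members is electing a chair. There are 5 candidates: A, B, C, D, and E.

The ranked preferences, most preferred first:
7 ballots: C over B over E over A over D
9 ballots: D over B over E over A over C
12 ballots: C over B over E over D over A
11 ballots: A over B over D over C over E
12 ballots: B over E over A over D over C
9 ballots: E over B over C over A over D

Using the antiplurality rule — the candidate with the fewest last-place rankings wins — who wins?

B

Last-place votes: A 12, B 0, C 21, D 16, E 11.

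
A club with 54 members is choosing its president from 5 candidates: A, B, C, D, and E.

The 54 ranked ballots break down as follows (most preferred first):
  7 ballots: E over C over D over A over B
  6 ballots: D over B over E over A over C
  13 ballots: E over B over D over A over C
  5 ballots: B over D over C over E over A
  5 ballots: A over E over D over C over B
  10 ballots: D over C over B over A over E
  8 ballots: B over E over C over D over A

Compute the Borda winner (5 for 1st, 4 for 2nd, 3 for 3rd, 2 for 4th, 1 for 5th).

A: 7×2 + 6×2 + 13×2 + 5×1 + 5×5 + 10×2 + 8×1 = 110
B: 7×1 + 6×4 + 13×4 + 5×5 + 5×1 + 10×3 + 8×5 = 183
C: 7×4 + 6×1 + 13×1 + 5×3 + 5×2 + 10×4 + 8×3 = 136
D: 7×3 + 6×5 + 13×3 + 5×4 + 5×3 + 10×5 + 8×2 = 191
E: 7×5 + 6×3 + 13×5 + 5×2 + 5×4 + 10×1 + 8×4 = 190

D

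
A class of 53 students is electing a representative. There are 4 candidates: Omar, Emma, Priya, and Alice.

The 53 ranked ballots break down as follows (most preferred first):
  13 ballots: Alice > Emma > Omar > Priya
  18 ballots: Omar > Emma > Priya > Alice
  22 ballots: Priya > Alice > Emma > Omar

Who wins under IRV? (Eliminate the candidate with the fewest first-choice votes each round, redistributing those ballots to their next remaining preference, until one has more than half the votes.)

Round 1: Omar 18, Emma 0, Priya 22, Alice 13. Emma eliminated.
Round 2: Omar 18, Priya 22, Alice 13. Alice eliminated.
Round 3: Omar 31, Priya 22. Omar has a majority (≥27).

Omar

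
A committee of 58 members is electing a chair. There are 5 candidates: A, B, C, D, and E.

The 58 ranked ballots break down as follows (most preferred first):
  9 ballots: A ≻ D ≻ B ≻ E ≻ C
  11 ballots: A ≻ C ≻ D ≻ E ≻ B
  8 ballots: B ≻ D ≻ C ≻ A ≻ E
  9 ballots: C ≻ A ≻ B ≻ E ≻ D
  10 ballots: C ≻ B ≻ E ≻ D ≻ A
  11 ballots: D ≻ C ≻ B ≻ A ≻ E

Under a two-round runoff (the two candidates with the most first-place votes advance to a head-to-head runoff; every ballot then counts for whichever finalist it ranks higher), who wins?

C

Round 1 first-place votes: A 20, B 8, C 19, D 11, E 0. A and C advance.
Runoff: A is ranked above C on 20 ballots, C above A on 38.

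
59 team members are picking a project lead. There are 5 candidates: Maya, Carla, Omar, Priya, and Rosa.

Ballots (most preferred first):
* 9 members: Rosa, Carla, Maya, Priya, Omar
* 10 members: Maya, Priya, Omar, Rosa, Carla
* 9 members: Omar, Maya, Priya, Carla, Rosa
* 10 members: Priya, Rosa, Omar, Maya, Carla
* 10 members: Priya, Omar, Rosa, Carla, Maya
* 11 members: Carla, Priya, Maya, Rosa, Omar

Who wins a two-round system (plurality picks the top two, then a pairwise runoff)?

Priya

Round 1 first-place votes: Maya 10, Carla 11, Omar 9, Priya 20, Rosa 9. Priya and Carla advance.
Runoff: Priya is ranked above Carla on 39 ballots, Carla above Priya on 20.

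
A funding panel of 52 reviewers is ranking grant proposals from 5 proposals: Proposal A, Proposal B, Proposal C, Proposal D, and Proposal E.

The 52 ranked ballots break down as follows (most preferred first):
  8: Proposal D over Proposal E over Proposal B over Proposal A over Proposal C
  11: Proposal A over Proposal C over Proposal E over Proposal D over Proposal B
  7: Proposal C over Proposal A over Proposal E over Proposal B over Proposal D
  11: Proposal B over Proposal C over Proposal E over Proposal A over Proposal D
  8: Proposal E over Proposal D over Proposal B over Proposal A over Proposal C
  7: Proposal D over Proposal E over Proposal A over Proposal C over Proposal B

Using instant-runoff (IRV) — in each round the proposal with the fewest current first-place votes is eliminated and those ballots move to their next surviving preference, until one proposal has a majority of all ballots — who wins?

Round 1: Proposal A 11, Proposal B 11, Proposal C 7, Proposal D 15, Proposal E 8. Proposal C eliminated.
Round 2: Proposal A 18, Proposal B 11, Proposal D 15, Proposal E 8. Proposal E eliminated.
Round 3: Proposal A 18, Proposal B 11, Proposal D 23. Proposal B eliminated.
Round 4: Proposal A 29, Proposal D 23. Proposal A has a majority (≥27).

Proposal A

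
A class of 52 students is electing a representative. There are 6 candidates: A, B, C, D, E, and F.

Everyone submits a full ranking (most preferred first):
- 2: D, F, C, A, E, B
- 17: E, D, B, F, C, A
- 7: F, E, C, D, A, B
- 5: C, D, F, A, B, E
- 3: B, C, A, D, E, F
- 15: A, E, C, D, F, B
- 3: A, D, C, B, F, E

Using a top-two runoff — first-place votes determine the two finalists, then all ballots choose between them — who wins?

Round 1 first-place votes: A 18, B 3, C 5, D 2, E 17, F 7. A and E advance.
Runoff: A is ranked above E on 28 ballots, E above A on 24.

A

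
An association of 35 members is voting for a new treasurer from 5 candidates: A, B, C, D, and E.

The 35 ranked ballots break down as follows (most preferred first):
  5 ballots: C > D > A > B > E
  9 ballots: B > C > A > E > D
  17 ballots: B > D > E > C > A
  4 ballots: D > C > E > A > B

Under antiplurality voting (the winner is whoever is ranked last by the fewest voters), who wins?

C

Last-place votes: A 17, B 4, C 0, D 9, E 5.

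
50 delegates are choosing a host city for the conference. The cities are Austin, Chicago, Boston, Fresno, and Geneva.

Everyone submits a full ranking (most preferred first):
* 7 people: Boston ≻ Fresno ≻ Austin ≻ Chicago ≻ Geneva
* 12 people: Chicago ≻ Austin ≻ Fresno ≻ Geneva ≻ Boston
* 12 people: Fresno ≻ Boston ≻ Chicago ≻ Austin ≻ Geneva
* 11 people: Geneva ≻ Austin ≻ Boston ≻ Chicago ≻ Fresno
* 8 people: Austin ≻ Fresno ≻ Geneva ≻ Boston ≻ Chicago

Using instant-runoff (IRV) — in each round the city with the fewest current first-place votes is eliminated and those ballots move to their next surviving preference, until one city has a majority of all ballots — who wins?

Fresno

Round 1: Austin 8, Chicago 12, Boston 7, Fresno 12, Geneva 11. Boston eliminated.
Round 2: Austin 8, Chicago 12, Fresno 19, Geneva 11. Austin eliminated.
Round 3: Chicago 12, Fresno 27, Geneva 11. Fresno has a majority (≥26).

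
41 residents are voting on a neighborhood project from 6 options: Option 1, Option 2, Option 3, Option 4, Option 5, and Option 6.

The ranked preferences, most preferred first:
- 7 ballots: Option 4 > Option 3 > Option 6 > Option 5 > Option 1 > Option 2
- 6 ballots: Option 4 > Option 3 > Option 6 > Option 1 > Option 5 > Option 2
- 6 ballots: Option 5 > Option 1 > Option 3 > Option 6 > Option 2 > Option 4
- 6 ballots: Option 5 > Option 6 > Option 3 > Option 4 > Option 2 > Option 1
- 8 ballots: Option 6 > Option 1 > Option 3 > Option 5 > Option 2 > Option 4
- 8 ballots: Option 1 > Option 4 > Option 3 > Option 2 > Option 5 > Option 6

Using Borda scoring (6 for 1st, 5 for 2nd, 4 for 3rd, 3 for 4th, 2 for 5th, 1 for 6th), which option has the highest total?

Option 1: 7×2 + 6×3 + 6×5 + 6×1 + 8×5 + 8×6 = 156
Option 2: 7×1 + 6×1 + 6×2 + 6×2 + 8×2 + 8×3 = 77
Option 3: 7×5 + 6×5 + 6×4 + 6×4 + 8×4 + 8×4 = 177
Option 4: 7×6 + 6×6 + 6×1 + 6×3 + 8×1 + 8×5 = 150
Option 5: 7×3 + 6×2 + 6×6 + 6×6 + 8×3 + 8×2 = 145
Option 6: 7×4 + 6×4 + 6×3 + 6×5 + 8×6 + 8×1 = 156

Option 3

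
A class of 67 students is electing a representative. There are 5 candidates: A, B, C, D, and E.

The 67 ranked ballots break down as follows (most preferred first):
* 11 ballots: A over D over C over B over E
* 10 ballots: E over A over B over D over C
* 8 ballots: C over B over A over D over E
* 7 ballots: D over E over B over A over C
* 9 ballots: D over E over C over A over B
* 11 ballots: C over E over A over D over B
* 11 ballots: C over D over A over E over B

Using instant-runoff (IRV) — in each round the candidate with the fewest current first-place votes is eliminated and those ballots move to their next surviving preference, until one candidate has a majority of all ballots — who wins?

Round 1: A 11, B 0, C 30, D 16, E 10. B eliminated.
Round 2: A 11, C 30, D 16, E 10. E eliminated.
Round 3: A 21, C 30, D 16. D eliminated.
Round 4: A 28, C 39. C has a majority (≥34).

C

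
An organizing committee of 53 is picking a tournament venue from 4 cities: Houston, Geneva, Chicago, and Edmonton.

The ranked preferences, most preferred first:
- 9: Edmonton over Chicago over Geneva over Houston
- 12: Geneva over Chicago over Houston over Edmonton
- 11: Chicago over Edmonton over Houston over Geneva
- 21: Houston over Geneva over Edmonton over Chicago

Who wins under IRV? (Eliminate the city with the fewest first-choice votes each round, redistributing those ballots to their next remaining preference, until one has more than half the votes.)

Round 1: Houston 21, Geneva 12, Chicago 11, Edmonton 9. Edmonton eliminated.
Round 2: Houston 21, Geneva 12, Chicago 20. Geneva eliminated.
Round 3: Houston 21, Chicago 32. Chicago has a majority (≥27).

Chicago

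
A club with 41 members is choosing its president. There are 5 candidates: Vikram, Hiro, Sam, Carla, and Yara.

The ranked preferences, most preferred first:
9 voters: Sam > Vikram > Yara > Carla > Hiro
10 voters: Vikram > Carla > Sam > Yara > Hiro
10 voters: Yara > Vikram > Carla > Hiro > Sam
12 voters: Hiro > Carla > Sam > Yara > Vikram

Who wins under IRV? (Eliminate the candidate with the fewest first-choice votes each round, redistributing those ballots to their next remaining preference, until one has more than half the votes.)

Round 1: Vikram 10, Hiro 12, Sam 9, Carla 0, Yara 10. Carla eliminated.
Round 2: Vikram 10, Hiro 12, Sam 9, Yara 10. Sam eliminated.
Round 3: Vikram 19, Hiro 12, Yara 10. Yara eliminated.
Round 4: Vikram 29, Hiro 12. Vikram has a majority (≥21).

Vikram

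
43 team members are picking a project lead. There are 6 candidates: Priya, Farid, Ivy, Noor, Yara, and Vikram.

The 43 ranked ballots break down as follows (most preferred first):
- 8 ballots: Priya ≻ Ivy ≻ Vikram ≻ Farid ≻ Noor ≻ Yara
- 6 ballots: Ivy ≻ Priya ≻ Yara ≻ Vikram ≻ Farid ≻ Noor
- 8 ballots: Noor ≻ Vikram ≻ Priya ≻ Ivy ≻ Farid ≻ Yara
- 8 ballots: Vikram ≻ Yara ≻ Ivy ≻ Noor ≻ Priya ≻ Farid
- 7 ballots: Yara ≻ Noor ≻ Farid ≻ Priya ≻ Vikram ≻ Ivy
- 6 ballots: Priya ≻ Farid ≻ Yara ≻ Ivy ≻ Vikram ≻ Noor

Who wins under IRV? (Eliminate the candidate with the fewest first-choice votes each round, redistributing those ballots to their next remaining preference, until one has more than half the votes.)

Round 1: Priya 14, Farid 0, Ivy 6, Noor 8, Yara 7, Vikram 8. Farid eliminated.
Round 2: Priya 14, Ivy 6, Noor 8, Yara 7, Vikram 8. Ivy eliminated.
Round 3: Priya 20, Noor 8, Yara 7, Vikram 8. Yara eliminated.
Round 4: Priya 20, Noor 15, Vikram 8. Vikram eliminated.
Round 5: Priya 20, Noor 23. Noor has a majority (≥22).

Noor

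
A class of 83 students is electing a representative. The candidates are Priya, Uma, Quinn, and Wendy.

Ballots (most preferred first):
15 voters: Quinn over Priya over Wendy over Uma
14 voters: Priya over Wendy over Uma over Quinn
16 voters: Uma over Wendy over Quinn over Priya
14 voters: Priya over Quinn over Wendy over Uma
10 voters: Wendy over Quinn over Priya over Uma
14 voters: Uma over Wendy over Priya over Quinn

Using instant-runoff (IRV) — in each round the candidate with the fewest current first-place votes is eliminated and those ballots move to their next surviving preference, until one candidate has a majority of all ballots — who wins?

Priya

Round 1: Priya 28, Uma 30, Quinn 15, Wendy 10. Wendy eliminated.
Round 2: Priya 28, Uma 30, Quinn 25. Quinn eliminated.
Round 3: Priya 53, Uma 30. Priya has a majority (≥42).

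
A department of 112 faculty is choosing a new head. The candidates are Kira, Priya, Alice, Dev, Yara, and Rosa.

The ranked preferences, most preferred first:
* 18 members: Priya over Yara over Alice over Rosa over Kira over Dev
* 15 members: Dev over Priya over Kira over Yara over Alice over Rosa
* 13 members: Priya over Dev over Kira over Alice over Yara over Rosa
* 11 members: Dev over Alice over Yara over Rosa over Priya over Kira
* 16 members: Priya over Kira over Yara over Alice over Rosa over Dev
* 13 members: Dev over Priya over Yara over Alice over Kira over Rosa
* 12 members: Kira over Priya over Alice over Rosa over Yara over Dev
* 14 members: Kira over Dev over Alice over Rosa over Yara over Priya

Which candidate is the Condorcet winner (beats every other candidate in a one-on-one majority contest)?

Priya vs Kira: 86–26
Priya vs Alice: 87–25
Priya vs Dev: 59–53
Priya vs Yara: 87–25
Priya vs Rosa: 87–25
Priya beats every other candidate.

Priya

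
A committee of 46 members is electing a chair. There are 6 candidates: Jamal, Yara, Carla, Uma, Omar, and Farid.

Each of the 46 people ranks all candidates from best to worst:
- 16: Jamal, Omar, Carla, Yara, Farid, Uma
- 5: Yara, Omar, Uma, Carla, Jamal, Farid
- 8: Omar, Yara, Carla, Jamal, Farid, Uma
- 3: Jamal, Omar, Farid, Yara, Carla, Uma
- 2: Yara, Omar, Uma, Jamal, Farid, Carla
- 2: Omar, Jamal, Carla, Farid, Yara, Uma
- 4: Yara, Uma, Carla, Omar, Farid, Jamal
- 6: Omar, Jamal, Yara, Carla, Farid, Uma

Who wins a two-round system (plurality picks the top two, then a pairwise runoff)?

Round 1 first-place votes: Jamal 19, Yara 11, Carla 0, Uma 0, Omar 16, Farid 0. Jamal and Omar advance.
Runoff: Jamal is ranked above Omar on 19 ballots, Omar above Jamal on 27.

Omar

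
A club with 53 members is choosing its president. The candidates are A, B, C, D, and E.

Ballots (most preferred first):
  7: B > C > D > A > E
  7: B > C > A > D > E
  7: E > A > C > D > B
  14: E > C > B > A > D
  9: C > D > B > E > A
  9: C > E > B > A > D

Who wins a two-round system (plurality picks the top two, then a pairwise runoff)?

C

Round 1 first-place votes: A 0, B 14, C 18, D 0, E 21. E and C advance.
Runoff: E is ranked above C on 21 ballots, C above E on 32.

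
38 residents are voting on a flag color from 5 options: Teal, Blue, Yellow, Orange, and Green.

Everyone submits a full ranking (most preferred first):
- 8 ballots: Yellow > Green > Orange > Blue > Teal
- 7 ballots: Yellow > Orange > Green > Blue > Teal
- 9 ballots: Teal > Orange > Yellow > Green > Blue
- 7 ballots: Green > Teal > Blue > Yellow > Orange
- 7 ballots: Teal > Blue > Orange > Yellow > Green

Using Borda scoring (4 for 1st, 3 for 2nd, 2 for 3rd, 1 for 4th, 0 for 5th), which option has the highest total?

Yellow

Teal: 8×0 + 7×0 + 9×4 + 7×3 + 7×4 = 85
Blue: 8×1 + 7×1 + 9×0 + 7×2 + 7×3 = 50
Yellow: 8×4 + 7×4 + 9×2 + 7×1 + 7×1 = 92
Orange: 8×2 + 7×3 + 9×3 + 7×0 + 7×2 = 78
Green: 8×3 + 7×2 + 9×1 + 7×4 + 7×0 = 75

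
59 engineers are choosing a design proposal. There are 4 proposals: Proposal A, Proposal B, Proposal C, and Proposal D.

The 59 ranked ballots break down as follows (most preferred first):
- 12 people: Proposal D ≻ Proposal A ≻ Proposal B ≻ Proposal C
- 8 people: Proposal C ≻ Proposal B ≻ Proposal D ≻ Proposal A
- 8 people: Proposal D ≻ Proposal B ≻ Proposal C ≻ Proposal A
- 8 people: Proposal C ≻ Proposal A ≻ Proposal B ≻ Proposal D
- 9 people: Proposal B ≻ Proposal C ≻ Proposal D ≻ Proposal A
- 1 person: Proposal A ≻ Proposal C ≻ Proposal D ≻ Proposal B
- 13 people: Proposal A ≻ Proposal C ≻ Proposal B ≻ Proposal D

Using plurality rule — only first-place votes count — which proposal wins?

Proposal D

First-place votes: Proposal A 14, Proposal B 9, Proposal C 16, Proposal D 20.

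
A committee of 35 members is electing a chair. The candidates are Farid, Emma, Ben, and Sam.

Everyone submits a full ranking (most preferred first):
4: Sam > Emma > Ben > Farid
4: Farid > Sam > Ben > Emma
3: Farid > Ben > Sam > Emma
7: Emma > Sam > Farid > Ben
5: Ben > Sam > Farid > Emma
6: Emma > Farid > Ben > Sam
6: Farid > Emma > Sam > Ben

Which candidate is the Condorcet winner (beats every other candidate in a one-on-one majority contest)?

Farid

Farid vs Emma: 18–17
Farid vs Ben: 26–9
Farid vs Sam: 19–16
Farid beats every other candidate.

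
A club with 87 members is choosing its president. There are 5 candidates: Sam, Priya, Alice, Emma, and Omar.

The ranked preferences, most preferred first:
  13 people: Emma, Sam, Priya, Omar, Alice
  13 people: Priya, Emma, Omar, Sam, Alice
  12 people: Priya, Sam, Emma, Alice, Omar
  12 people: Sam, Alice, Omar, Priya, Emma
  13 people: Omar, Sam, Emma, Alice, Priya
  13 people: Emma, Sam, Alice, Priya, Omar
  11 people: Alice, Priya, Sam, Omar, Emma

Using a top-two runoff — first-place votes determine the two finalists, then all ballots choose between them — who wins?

Round 1 first-place votes: Sam 12, Priya 25, Alice 11, Emma 26, Omar 13. Emma and Priya advance.
Runoff: Emma is ranked above Priya on 39 ballots, Priya above Emma on 48.

Priya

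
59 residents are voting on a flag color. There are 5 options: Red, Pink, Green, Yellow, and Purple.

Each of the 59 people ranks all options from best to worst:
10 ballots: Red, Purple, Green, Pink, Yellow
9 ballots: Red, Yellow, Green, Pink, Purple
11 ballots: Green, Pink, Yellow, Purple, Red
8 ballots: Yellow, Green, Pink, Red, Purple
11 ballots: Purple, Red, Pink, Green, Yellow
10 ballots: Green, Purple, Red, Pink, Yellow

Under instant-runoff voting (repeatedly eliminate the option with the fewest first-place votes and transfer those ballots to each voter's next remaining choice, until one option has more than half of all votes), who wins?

Red

Round 1: Red 19, Pink 0, Green 21, Yellow 8, Purple 11. Pink eliminated.
Round 2: Red 19, Green 21, Yellow 8, Purple 11. Yellow eliminated.
Round 3: Red 19, Green 29, Purple 11. Purple eliminated.
Round 4: Red 30, Green 29. Red has a majority (≥30).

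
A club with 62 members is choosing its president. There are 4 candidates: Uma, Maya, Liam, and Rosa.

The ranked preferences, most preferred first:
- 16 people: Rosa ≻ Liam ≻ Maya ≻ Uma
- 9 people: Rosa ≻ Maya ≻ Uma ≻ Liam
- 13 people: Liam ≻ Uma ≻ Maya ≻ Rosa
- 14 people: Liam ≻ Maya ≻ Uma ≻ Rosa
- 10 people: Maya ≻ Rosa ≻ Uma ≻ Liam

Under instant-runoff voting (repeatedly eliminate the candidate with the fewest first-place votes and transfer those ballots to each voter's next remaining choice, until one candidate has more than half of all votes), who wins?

Round 1: Uma 0, Maya 10, Liam 27, Rosa 25. Uma eliminated.
Round 2: Maya 10, Liam 27, Rosa 25. Maya eliminated.
Round 3: Liam 27, Rosa 35. Rosa has a majority (≥32).

Rosa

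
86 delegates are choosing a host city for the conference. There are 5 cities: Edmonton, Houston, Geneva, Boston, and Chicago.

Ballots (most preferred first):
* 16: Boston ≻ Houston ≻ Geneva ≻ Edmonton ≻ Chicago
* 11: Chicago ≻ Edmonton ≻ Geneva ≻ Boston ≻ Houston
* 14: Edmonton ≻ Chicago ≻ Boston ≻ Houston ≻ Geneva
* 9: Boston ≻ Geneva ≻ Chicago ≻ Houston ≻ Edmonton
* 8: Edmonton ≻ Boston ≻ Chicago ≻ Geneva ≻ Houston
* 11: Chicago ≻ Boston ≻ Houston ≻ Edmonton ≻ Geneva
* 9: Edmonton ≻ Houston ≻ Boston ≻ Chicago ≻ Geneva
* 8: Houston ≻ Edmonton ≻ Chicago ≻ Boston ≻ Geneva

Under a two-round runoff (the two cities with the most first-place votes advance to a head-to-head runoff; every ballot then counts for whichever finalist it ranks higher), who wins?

Edmonton

Round 1 first-place votes: Edmonton 31, Houston 8, Geneva 0, Boston 25, Chicago 22. Edmonton and Boston advance.
Runoff: Edmonton is ranked above Boston on 50 ballots, Boston above Edmonton on 36.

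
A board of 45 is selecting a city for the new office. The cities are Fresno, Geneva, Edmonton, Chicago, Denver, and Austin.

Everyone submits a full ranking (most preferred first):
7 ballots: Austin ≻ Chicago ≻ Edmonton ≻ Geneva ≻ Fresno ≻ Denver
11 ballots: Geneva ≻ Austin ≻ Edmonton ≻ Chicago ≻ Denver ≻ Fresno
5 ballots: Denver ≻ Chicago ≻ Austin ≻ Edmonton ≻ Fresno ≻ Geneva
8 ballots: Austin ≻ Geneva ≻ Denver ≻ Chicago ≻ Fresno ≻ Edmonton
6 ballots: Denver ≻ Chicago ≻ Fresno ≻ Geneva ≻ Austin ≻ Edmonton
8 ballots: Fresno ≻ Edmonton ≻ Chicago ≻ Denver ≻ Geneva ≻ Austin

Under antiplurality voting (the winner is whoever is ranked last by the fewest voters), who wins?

Last-place votes: Fresno 11, Geneva 5, Edmonton 14, Chicago 0, Denver 7, Austin 8.

Chicago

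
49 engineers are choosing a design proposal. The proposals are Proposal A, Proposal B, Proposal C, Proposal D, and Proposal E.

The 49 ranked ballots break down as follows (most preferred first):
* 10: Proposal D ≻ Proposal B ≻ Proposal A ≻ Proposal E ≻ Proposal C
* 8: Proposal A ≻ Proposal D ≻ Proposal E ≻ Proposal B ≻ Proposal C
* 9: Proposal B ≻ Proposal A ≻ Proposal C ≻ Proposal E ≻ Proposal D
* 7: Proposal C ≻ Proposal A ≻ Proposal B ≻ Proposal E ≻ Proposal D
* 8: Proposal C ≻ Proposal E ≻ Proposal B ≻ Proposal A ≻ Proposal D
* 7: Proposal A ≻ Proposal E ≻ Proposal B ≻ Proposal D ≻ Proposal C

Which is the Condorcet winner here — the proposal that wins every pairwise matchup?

Proposal B vs Proposal A: 27–22
Proposal B vs Proposal C: 34–15
Proposal B vs Proposal D: 31–18
Proposal B vs Proposal E: 26–23
Proposal B beats every other proposal.

Proposal B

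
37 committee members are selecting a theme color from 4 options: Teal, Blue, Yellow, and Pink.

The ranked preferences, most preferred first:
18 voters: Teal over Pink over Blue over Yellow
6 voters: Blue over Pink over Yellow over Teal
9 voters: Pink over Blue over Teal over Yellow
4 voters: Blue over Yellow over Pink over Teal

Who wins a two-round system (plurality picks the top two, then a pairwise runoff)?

Blue

Round 1 first-place votes: Teal 18, Blue 10, Yellow 0, Pink 9. Teal and Blue advance.
Runoff: Teal is ranked above Blue on 18 ballots, Blue above Teal on 19.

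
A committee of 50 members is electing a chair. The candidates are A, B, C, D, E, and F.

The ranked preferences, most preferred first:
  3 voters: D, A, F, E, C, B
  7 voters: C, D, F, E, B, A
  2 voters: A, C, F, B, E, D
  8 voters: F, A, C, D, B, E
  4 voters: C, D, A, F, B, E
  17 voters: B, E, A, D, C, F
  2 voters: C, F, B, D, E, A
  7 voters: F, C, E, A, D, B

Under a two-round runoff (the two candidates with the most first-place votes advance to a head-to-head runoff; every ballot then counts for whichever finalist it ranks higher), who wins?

Round 1 first-place votes: A 2, B 17, C 13, D 3, E 0, F 15. B and F advance.
Runoff: B is ranked above F on 17 ballots, F above B on 33.

F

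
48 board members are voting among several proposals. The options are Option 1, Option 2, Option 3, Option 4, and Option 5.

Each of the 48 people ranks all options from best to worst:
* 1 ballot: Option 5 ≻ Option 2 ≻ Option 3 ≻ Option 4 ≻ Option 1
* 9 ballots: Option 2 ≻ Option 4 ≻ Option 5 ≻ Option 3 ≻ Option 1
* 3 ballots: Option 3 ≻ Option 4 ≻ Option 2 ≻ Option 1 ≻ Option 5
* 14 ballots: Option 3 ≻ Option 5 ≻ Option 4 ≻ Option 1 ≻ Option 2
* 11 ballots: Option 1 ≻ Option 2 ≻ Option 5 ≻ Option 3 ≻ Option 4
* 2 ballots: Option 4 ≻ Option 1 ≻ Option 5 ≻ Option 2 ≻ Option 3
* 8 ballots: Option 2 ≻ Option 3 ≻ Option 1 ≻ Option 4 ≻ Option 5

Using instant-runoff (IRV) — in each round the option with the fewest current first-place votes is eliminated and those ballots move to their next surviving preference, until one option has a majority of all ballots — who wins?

Option 2

Round 1: Option 1 11, Option 2 17, Option 3 17, Option 4 2, Option 5 1. Option 5 eliminated.
Round 2: Option 1 11, Option 2 18, Option 3 17, Option 4 2. Option 4 eliminated.
Round 3: Option 1 13, Option 2 18, Option 3 17. Option 1 eliminated.
Round 4: Option 2 31, Option 3 17. Option 2 has a majority (≥25).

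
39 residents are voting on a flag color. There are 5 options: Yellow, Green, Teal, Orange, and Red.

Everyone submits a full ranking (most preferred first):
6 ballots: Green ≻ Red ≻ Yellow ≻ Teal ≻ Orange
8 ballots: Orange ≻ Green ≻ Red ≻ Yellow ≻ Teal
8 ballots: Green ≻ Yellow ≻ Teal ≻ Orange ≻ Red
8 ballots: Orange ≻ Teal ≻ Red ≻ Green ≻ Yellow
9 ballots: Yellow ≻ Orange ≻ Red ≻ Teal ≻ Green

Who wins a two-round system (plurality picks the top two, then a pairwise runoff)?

Orange

Round 1 first-place votes: Yellow 9, Green 14, Teal 0, Orange 16, Red 0. Orange and Green advance.
Runoff: Orange is ranked above Green on 25 ballots, Green above Orange on 14.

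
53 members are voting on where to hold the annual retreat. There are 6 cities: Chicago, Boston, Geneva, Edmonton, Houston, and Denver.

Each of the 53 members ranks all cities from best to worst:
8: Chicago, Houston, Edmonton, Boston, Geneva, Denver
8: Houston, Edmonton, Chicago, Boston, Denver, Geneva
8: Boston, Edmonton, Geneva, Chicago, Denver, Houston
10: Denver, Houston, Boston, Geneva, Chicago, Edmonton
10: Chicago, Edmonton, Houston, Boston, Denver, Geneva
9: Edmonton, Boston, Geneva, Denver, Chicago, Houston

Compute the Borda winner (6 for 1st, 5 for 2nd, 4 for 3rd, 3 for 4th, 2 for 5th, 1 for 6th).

Edmonton

Chicago: 8×6 + 8×4 + 8×3 + 10×2 + 10×6 + 9×2 = 202
Boston: 8×3 + 8×3 + 8×6 + 10×4 + 10×3 + 9×5 = 211
Geneva: 8×2 + 8×1 + 8×4 + 10×3 + 10×1 + 9×4 = 132
Edmonton: 8×4 + 8×5 + 8×5 + 10×1 + 10×5 + 9×6 = 226
Houston: 8×5 + 8×6 + 8×1 + 10×5 + 10×4 + 9×1 = 195
Denver: 8×1 + 8×2 + 8×2 + 10×6 + 10×2 + 9×3 = 147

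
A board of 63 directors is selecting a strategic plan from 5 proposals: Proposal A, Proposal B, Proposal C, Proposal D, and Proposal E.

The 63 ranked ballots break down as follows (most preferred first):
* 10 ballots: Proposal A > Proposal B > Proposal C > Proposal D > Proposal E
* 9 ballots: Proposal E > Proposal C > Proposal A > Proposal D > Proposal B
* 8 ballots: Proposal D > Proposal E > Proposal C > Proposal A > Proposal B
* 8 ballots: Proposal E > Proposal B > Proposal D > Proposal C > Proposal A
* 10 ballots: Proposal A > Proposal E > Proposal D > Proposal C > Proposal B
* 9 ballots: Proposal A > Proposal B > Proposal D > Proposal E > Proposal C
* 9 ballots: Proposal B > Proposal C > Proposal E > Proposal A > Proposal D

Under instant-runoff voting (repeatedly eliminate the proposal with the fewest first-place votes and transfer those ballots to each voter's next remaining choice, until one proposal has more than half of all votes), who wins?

Proposal E

Round 1: Proposal A 29, Proposal B 9, Proposal C 0, Proposal D 8, Proposal E 17. Proposal C eliminated.
Round 2: Proposal A 29, Proposal B 9, Proposal D 8, Proposal E 17. Proposal D eliminated.
Round 3: Proposal A 29, Proposal B 9, Proposal E 25. Proposal B eliminated.
Round 4: Proposal A 29, Proposal E 34. Proposal E has a majority (≥32).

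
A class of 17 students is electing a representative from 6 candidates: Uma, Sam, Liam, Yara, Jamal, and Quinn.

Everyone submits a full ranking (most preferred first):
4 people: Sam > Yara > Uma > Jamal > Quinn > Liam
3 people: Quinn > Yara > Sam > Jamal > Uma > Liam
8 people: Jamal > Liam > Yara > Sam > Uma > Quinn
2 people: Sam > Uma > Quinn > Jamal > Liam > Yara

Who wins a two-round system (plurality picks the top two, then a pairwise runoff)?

Sam

Round 1 first-place votes: Uma 0, Sam 6, Liam 0, Yara 0, Jamal 8, Quinn 3. Jamal and Sam advance.
Runoff: Jamal is ranked above Sam on 8 ballots, Sam above Jamal on 9.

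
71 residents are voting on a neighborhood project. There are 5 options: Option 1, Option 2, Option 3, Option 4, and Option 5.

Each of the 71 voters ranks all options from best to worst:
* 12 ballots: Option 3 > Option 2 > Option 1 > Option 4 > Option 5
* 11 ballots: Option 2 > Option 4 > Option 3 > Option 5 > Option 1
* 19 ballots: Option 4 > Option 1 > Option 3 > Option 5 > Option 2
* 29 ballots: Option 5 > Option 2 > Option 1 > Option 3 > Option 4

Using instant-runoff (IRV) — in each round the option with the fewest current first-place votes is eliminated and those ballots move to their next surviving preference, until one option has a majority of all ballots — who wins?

Round 1: Option 1 0, Option 2 11, Option 3 12, Option 4 19, Option 5 29. Option 1 eliminated.
Round 2: Option 2 11, Option 3 12, Option 4 19, Option 5 29. Option 2 eliminated.
Round 3: Option 3 12, Option 4 30, Option 5 29. Option 3 eliminated.
Round 4: Option 4 42, Option 5 29. Option 4 has a majority (≥36).

Option 4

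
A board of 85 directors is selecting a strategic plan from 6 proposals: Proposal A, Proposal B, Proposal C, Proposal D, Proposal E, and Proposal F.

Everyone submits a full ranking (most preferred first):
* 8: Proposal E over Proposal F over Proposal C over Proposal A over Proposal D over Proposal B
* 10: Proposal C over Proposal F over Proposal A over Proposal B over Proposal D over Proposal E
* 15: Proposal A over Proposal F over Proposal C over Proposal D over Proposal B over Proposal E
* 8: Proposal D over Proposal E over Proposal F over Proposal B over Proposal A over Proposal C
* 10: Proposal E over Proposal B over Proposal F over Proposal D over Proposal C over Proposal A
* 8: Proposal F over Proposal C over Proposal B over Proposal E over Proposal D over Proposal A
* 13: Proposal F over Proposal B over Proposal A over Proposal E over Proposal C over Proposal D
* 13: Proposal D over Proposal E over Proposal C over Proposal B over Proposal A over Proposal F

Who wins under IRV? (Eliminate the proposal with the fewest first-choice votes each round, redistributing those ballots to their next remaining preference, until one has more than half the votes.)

Round 1: Proposal A 15, Proposal B 0, Proposal C 10, Proposal D 21, Proposal E 18, Proposal F 21. Proposal B eliminated.
Round 2: Proposal A 15, Proposal C 10, Proposal D 21, Proposal E 18, Proposal F 21. Proposal C eliminated.
Round 3: Proposal A 15, Proposal D 21, Proposal E 18, Proposal F 31. Proposal A eliminated.
Round 4: Proposal D 21, Proposal E 18, Proposal F 46. Proposal F has a majority (≥43).

Proposal F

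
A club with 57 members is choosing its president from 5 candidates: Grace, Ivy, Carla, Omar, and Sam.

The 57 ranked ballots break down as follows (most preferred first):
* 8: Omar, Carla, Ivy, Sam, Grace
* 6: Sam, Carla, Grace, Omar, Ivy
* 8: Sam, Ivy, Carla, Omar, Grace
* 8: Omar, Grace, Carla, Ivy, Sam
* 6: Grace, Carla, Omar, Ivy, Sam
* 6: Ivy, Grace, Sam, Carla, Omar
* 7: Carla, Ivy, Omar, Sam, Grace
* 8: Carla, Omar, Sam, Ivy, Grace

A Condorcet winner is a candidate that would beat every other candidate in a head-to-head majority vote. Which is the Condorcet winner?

Carla vs Grace: 37–20
Carla vs Ivy: 43–14
Carla vs Omar: 41–16
Carla vs Sam: 37–20
Carla beats every other candidate.

Carla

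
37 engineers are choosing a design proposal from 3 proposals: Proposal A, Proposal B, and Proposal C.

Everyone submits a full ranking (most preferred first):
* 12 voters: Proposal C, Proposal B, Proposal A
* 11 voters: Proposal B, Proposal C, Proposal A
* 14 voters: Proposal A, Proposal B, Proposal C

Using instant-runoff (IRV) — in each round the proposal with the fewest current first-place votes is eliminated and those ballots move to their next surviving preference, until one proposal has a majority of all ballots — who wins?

Round 1: Proposal A 14, Proposal B 11, Proposal C 12. Proposal B eliminated.
Round 2: Proposal A 14, Proposal C 23. Proposal C has a majority (≥19).

Proposal C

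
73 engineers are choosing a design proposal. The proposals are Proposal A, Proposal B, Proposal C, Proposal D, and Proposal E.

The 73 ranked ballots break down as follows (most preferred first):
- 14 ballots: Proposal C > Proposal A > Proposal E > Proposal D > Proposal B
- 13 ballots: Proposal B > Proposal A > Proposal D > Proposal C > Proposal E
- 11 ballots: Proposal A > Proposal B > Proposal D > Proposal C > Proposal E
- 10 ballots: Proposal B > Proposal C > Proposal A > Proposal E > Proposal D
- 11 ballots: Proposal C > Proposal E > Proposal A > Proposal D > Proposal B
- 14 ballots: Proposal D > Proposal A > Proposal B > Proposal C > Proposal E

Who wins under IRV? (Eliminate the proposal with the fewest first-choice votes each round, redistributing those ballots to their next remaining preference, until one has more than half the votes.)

Round 1: Proposal A 11, Proposal B 23, Proposal C 25, Proposal D 14, Proposal E 0. Proposal E eliminated.
Round 2: Proposal A 11, Proposal B 23, Proposal C 25, Proposal D 14. Proposal A eliminated.
Round 3: Proposal B 34, Proposal C 25, Proposal D 14. Proposal D eliminated.
Round 4: Proposal B 48, Proposal C 25. Proposal B has a majority (≥37).

Proposal B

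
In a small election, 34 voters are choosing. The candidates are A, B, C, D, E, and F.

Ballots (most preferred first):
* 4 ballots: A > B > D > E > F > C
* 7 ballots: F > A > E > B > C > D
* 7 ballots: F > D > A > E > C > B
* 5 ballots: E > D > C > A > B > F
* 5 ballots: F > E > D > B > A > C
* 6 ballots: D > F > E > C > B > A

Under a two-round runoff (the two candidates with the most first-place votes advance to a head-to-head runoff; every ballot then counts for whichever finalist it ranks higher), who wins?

Round 1 first-place votes: A 4, B 0, C 0, D 6, E 5, F 19. F and D advance.
Runoff: F is ranked above D on 19 ballots, D above F on 15.

F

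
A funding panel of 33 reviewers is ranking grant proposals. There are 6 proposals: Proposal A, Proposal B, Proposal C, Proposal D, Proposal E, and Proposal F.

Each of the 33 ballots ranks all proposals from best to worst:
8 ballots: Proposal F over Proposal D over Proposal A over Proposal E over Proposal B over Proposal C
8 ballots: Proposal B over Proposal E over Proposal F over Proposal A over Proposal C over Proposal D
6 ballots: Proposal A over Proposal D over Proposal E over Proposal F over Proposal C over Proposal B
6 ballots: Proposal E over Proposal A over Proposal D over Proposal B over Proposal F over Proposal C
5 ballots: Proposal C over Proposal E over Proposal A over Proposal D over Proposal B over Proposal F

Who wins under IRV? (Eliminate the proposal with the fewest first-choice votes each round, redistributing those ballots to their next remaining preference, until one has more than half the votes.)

Round 1: Proposal A 6, Proposal B 8, Proposal C 5, Proposal D 0, Proposal E 6, Proposal F 8. Proposal D eliminated.
Round 2: Proposal A 6, Proposal B 8, Proposal C 5, Proposal E 6, Proposal F 8. Proposal C eliminated.
Round 3: Proposal A 6, Proposal B 8, Proposal E 11, Proposal F 8. Proposal A eliminated.
Round 4: Proposal B 8, Proposal E 17, Proposal F 8. Proposal E has a majority (≥17).

Proposal E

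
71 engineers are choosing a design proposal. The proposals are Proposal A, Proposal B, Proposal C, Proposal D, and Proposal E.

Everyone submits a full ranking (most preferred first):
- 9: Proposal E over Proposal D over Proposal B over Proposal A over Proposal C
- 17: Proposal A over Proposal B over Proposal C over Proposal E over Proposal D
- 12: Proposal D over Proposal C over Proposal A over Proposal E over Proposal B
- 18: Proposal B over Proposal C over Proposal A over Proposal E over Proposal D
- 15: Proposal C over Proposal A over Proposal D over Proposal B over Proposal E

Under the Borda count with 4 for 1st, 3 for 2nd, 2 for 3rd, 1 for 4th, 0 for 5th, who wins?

Proposal A: 9×1 + 17×4 + 12×2 + 18×2 + 15×3 = 182
Proposal B: 9×2 + 17×3 + 12×0 + 18×4 + 15×1 = 156
Proposal C: 9×0 + 17×2 + 12×3 + 18×3 + 15×4 = 184
Proposal D: 9×3 + 17×0 + 12×4 + 18×0 + 15×2 = 105
Proposal E: 9×4 + 17×1 + 12×1 + 18×1 + 15×0 = 83

Proposal C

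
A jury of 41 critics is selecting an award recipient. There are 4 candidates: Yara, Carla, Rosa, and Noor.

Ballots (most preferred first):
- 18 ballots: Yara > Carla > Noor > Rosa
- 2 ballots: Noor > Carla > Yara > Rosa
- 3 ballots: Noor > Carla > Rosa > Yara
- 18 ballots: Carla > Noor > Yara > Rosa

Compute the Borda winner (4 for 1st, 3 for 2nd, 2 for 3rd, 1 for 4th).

Carla

Yara: 18×4 + 2×2 + 3×1 + 18×2 = 115
Carla: 18×3 + 2×3 + 3×3 + 18×4 = 141
Rosa: 18×1 + 2×1 + 3×2 + 18×1 = 44
Noor: 18×2 + 2×4 + 3×4 + 18×3 = 110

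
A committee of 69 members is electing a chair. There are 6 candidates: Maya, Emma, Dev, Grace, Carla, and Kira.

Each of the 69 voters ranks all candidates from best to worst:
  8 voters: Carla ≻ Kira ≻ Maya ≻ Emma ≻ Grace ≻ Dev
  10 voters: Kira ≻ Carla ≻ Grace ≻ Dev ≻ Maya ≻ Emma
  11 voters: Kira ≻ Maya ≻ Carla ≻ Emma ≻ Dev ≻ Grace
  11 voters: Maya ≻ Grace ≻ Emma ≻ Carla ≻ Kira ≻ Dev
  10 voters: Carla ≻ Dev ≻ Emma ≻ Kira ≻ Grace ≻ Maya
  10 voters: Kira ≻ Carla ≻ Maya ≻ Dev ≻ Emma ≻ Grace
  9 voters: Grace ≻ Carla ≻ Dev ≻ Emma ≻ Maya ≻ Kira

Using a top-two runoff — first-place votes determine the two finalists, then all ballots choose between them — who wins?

Round 1 first-place votes: Maya 11, Emma 0, Dev 0, Grace 9, Carla 18, Kira 31. Kira and Carla advance.
Runoff: Kira is ranked above Carla on 31 ballots, Carla above Kira on 38.

Carla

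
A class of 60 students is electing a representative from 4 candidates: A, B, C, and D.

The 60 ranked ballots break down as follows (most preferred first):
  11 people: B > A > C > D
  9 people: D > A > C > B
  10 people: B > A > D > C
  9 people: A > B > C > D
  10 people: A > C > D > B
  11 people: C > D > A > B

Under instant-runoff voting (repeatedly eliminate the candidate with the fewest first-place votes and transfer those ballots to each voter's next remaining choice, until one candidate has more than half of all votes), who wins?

A

Round 1: A 19, B 21, C 11, D 9. D eliminated.
Round 2: A 28, B 21, C 11. C eliminated.
Round 3: A 39, B 21. A has a majority (≥31).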